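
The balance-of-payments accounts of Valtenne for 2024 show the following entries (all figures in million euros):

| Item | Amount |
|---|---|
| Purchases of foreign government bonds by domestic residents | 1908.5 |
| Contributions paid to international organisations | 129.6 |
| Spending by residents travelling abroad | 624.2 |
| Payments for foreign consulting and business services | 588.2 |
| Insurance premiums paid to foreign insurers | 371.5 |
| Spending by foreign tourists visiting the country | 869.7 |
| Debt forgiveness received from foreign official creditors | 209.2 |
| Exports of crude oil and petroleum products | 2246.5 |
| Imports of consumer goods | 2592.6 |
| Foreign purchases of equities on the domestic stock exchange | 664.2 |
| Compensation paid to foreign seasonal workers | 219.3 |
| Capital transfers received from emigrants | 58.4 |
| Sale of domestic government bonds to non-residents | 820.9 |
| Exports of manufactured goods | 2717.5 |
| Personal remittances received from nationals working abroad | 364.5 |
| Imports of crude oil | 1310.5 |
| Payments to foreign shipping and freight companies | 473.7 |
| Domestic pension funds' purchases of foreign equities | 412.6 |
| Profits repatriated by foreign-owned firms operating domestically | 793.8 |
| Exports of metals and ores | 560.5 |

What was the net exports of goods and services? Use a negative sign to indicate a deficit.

433.5

Goods: 2717.5 + 2246.5 + 560.5 - 2592.6 - 1310.5 = 1621.4
Services: -624.2 - 473.7 - 371.5 + 869.7 - 588.2 = -1187.9
Trade balance = 1621.4 + (-1187.9) = 433.5
(Excluded from the trade balance — financial account: purchases of foreign government bonds by domestic residents 1908.5, foreign purchases of equities on the domestic stock exchange 664.2, sale of domestic government bonds to non-residents 820.9, domestic pension funds' purchases of foreign equities 412.6; secondary income: contributions paid to international organisations 129.6, personal remittances received from nationals working abroad 364.5; capital account: debt forgiveness received from foreign official creditors 209.2, capital transfers received from emigrants 58.4; primary income: compensation paid to foreign seasonal workers 219.3, profits repatriated by foreign-owned firms operating domestically 793.8.)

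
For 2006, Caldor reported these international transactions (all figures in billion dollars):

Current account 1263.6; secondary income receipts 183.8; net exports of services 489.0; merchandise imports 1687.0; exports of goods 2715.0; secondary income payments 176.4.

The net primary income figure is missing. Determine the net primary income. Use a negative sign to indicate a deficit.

Current account = goods balance + services balance + net primary income + net secondary income
Sum of the known components = 1524.4
Net primary income = CA - (known components) = 1263.6 - 1524.4 = -260.8

-260.8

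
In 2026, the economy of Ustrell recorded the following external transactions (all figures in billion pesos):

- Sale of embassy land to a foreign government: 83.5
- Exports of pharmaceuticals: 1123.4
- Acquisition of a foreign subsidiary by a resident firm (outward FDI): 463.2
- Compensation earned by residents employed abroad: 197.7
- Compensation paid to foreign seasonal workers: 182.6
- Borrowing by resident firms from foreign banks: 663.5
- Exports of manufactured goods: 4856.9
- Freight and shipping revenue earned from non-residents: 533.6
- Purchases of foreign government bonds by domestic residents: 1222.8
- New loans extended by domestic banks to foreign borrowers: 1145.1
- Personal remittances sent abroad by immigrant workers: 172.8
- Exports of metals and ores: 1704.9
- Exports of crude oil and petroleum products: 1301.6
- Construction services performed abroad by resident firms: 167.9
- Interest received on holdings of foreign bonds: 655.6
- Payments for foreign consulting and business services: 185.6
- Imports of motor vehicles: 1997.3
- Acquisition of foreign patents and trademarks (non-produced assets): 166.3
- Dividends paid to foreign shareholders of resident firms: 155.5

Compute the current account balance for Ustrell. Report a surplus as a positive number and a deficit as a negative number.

Goods: 1123.4 - 1997.3 + 1704.9 + 4856.9 + 1301.6 = 6989.5
Services: 533.6 - 185.6 + 167.9 = 515.9
Primary income: 655.6 - 155.5 + 197.7 - 182.6 = 515.2
Secondary income: -172.8
Current account = 6989.5 + 515.9 + 515.2 + (-172.8) = 7847.8
(Excluded from the current account — capital account: sale of embassy land to a foreign government 83.5, acquisition of foreign patents and trademarks (non-produced assets) 166.3; financial account: acquisition of a foreign subsidiary by a resident firm (outward FDI) 463.2, borrowing by resident firms from foreign banks 663.5, purchases of foreign government bonds by domestic residents 1222.8, new loans extended by domestic banks to foreign borrowers 1145.1.)

7847.8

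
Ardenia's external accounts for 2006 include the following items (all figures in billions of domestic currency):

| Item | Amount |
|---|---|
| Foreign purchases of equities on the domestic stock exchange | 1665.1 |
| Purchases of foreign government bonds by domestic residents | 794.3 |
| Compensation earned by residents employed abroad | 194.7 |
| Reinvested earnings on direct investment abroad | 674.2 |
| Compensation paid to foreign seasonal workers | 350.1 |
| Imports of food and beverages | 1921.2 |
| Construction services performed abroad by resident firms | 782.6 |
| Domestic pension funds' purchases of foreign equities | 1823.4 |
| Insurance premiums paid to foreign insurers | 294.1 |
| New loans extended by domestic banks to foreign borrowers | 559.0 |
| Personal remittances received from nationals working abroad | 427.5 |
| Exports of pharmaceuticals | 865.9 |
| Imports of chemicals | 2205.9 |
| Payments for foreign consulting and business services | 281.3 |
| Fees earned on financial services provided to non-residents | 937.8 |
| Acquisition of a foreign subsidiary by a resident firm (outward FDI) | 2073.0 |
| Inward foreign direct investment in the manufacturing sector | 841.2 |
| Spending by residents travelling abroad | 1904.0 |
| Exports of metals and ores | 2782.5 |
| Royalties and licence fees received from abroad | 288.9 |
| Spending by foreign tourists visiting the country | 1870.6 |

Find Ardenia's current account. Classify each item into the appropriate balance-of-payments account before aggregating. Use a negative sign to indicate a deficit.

Goods: 2782.5 - 2205.9 + 865.9 - 1921.2 = -478.7
Services: 1870.6 + 782.6 - 294.1 - 281.3 + 288.9 - 1904.0 + 937.8 = 1400.5
Primary income: 194.7 + 674.2 - 350.1 = 518.8
Secondary income: 427.5
Current account = (-478.7) + 1400.5 + 518.8 + 427.5 = 1868.1
(Excluded from the current account — financial account: foreign purchases of equities on the domestic stock exchange 1665.1, purchases of foreign government bonds by domestic residents 794.3, domestic pension funds' purchases of foreign equities 1823.4, new loans extended by domestic banks to foreign borrowers 559.0, acquisition of a foreign subsidiary by a resident firm (outward FDI) 2073.0, inward foreign direct investment in the manufacturing sector 841.2.)

1868.1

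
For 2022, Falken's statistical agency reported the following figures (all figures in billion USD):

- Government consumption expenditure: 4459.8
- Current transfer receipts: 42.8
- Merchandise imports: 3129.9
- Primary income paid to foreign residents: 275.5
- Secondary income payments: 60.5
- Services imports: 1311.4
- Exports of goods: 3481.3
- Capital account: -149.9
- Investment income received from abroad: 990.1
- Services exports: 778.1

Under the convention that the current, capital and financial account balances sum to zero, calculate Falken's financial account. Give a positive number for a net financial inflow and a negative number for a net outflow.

Goods balance = 3481.3 - 3129.9 = 351.4
Services balance = 778.1 - 1311.4 = -533.3
Trade balance (goods + services) = 351.4 + (-533.3) = -181.9
Net primary income = 990.1 - 275.5 = 714.6
Net secondary income = 42.8 - 60.5 = -17.7
Current account = -181.9 + 714.6 + (-17.7) = 515.0
Financial account = -(515.0 + (-149.9)) = -365.1

-365.1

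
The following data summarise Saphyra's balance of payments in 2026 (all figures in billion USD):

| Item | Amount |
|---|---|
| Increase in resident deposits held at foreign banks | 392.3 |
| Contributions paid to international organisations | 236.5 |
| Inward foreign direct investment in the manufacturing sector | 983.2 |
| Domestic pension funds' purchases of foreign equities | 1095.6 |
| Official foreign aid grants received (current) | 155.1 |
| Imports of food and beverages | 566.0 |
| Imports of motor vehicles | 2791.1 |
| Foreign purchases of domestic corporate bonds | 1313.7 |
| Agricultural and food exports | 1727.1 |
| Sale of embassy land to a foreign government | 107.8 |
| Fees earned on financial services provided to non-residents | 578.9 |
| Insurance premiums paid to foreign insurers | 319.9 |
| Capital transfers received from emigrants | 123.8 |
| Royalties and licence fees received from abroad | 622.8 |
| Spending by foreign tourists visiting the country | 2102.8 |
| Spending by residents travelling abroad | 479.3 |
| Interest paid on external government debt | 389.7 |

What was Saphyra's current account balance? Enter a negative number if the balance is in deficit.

404.2

Goods: 1727.1 - 566.0 - 2791.1 = -1630.0
Services: 622.8 + 578.9 - 319.9 + 2102.8 - 479.3 = 2505.3
Primary income: -389.7
Secondary income: -236.5 + 155.1 = -81.4
Current account = (-1630.0) + 2505.3 + (-389.7) + (-81.4) = 404.2
(Excluded from the current account — financial account: increase in resident deposits held at foreign banks 392.3, inward foreign direct investment in the manufacturing sector 983.2, domestic pension funds' purchases of foreign equities 1095.6, foreign purchases of domestic corporate bonds 1313.7; capital account: sale of embassy land to a foreign government 107.8, capital transfers received from emigrants 123.8.)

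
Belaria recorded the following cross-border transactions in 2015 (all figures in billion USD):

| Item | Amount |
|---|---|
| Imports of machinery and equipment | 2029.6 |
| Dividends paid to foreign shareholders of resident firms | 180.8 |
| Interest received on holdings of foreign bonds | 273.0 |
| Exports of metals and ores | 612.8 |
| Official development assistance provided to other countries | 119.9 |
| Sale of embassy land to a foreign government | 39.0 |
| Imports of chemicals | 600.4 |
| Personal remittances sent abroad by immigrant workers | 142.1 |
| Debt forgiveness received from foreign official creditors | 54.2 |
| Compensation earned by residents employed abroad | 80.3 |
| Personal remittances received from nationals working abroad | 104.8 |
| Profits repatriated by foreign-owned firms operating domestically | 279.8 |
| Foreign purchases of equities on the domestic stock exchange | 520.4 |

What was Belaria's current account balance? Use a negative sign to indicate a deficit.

-2281.7

Goods: -2029.6 + 612.8 - 600.4 = -2017.2
Primary income: -279.8 + 80.3 - 180.8 + 273.0 = -107.3
Secondary income: -119.9 + 104.8 - 142.1 = -157.2
Current account = (-2017.2) + (-107.3) + (-157.2) = -2281.7
(Excluded from the current account — capital account: sale of embassy land to a foreign government 39.0, debt forgiveness received from foreign official creditors 54.2; financial account: foreign purchases of equities on the domestic stock exchange 520.4.)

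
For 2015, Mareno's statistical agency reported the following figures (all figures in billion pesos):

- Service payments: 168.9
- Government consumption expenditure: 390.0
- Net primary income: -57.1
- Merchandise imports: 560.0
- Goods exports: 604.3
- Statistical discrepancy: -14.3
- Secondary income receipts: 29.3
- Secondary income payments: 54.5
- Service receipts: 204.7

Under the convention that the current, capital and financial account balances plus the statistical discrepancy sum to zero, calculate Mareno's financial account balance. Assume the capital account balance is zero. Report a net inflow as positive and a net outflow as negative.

Goods balance = 604.3 - 560.0 = 44.3
Services balance = 204.7 - 168.9 = 35.8
Trade balance (goods + services) = 44.3 + 35.8 = 80.1
Net primary income = -57.1
Net secondary income = 29.3 - 54.5 = -25.2
Current account = 80.1 + (-57.1) + (-25.2) = -2.2
Financial account = -(-2.2 + (-14.3)) = 16.5

16.5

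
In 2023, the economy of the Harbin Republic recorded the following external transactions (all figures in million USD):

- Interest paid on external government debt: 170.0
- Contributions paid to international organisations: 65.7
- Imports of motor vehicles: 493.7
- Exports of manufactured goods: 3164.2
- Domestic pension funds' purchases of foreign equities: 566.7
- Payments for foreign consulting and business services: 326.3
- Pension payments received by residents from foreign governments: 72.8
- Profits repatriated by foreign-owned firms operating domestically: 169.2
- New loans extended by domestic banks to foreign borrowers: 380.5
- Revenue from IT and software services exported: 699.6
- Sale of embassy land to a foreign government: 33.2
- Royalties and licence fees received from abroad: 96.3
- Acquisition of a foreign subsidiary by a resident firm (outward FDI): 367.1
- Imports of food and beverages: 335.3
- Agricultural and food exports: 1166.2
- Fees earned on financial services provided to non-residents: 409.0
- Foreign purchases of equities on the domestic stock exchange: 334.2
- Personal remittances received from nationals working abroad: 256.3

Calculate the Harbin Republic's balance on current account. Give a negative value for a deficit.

Goods: 1166.2 - 335.3 - 493.7 + 3164.2 = 3501.4
Services: 699.6 - 326.3 + 96.3 + 409.0 = 878.6
Primary income: -169.2 - 170.0 = -339.2
Secondary income: -65.7 + 256.3 + 72.8 = 263.4
Current account = 3501.4 + 878.6 + (-339.2) + 263.4 = 4304.2
(Excluded from the current account — financial account: domestic pension funds' purchases of foreign equities 566.7, new loans extended by domestic banks to foreign borrowers 380.5, acquisition of a foreign subsidiary by a resident firm (outward FDI) 367.1, foreign purchases of equities on the domestic stock exchange 334.2; capital account: sale of embassy land to a foreign government 33.2.)

4304.2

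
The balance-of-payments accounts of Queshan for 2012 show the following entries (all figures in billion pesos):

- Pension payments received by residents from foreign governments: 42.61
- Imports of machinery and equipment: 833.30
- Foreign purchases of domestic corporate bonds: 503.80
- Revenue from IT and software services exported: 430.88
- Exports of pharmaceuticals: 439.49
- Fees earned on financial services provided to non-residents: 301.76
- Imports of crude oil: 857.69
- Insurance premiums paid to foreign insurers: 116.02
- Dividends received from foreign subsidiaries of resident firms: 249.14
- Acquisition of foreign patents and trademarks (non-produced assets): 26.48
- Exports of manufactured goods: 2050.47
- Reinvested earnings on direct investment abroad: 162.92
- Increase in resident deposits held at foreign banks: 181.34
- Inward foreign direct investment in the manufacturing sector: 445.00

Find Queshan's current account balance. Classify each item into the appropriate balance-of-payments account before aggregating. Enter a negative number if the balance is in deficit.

1870.26

Goods: -857.69 - 833.30 + 439.49 + 2050.47 = 798.97
Services: 301.76 + 430.88 - 116.02 = 616.62
Primary income: 249.14 + 162.92 = 412.06
Secondary income: 42.61
Current account = 798.97 + 616.62 + 412.06 + 42.61 = 1870.26
(Excluded from the current account — financial account: foreign purchases of domestic corporate bonds 503.80, increase in resident deposits held at foreign banks 181.34, inward foreign direct investment in the manufacturing sector 445.00; capital account: acquisition of foreign patents and trademarks (non-produced assets) 26.48.)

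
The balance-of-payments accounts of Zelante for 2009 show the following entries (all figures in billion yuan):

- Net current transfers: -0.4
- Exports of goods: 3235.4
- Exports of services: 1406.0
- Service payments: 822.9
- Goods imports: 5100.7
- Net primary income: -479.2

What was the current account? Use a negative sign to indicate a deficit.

-1761.8

Goods balance = 3235.4 - 5100.7 = -1865.3
Services balance = 1406.0 - 822.9 = 583.1
Trade balance (goods + services) = -1865.3 + 583.1 = -1282.2
Net primary income = -479.2
Net secondary income = -0.4
Current account = -1282.2 + (-479.2) + (-0.4) = -1761.8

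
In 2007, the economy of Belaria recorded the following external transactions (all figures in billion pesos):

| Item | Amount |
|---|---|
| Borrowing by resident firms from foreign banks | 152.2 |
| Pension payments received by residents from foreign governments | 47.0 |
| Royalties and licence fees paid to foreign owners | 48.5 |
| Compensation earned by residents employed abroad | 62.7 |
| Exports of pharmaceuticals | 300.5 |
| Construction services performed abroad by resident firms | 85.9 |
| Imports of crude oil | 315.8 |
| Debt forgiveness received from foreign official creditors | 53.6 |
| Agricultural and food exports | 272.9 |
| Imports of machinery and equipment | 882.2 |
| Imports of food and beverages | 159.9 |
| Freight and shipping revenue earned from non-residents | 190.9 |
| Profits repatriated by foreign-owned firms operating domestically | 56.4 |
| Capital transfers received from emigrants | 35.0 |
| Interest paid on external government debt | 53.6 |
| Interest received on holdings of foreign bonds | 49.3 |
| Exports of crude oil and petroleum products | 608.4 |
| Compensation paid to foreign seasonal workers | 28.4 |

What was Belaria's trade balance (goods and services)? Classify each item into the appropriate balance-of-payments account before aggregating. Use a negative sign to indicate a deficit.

Goods: 272.9 - 882.2 - 159.9 - 315.8 + 608.4 + 300.5 = -176.1
Services: 85.9 - 48.5 + 190.9 = 228.3
Trade balance = -176.1 + 228.3 = 52.2
(Excluded from the trade balance — financial account: borrowing by resident firms from foreign banks 152.2; secondary income: pension payments received by residents from foreign governments 47.0; primary income: compensation earned by residents employed abroad 62.7, profits repatriated by foreign-owned firms operating domestically 56.4, interest paid on external government debt 53.6, interest received on holdings of foreign bonds 49.3, compensation paid to foreign seasonal workers 28.4; capital account: debt forgiveness received from foreign official creditors 53.6, capital transfers received from emigrants 35.0.)

52.2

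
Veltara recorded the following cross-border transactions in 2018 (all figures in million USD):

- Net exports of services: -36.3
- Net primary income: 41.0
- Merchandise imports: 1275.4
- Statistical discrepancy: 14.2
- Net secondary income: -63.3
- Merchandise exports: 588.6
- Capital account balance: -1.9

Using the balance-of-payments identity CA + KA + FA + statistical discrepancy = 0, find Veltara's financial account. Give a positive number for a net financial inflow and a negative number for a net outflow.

733.1

Goods balance = 588.6 - 1275.4 = -686.8
Services balance = -36.3
Trade balance (goods + services) = -686.8 + (-36.3) = -723.1
Net primary income = 41.0
Net secondary income = -63.3
Current account = -723.1 + 41.0 + (-63.3) = -745.4
Financial account = -(-745.4 + (-1.9) + 14.2) = 733.1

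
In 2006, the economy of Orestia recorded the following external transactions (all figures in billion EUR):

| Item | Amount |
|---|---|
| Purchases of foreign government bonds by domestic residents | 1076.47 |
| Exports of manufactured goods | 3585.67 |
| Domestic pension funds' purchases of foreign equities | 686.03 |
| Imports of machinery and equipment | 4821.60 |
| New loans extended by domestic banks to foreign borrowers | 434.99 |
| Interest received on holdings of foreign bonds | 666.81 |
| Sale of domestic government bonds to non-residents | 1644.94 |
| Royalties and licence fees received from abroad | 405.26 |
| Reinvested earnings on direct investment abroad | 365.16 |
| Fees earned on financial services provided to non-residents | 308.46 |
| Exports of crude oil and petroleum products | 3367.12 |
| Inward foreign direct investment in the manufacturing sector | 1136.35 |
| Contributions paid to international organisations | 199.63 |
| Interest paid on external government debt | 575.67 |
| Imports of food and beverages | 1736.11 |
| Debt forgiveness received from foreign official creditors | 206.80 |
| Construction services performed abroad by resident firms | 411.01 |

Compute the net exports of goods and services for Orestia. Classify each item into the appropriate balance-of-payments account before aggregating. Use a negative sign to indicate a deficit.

Goods: -1736.11 - 4821.60 + 3585.67 + 3367.12 = 395.08
Services: 411.01 + 308.46 + 405.26 = 1124.73
Trade balance = 395.08 + 1124.73 = 1519.81
(Excluded from the trade balance — financial account: purchases of foreign government bonds by domestic residents 1076.47, domestic pension funds' purchases of foreign equities 686.03, new loans extended by domestic banks to foreign borrowers 434.99, sale of domestic government bonds to non-residents 1644.94, inward foreign direct investment in the manufacturing sector 1136.35; primary income: interest received on holdings of foreign bonds 666.81, reinvested earnings on direct investment abroad 365.16, interest paid on external government debt 575.67; secondary income: contributions paid to international organisations 199.63; capital account: debt forgiveness received from foreign official creditors 206.80.)

1519.81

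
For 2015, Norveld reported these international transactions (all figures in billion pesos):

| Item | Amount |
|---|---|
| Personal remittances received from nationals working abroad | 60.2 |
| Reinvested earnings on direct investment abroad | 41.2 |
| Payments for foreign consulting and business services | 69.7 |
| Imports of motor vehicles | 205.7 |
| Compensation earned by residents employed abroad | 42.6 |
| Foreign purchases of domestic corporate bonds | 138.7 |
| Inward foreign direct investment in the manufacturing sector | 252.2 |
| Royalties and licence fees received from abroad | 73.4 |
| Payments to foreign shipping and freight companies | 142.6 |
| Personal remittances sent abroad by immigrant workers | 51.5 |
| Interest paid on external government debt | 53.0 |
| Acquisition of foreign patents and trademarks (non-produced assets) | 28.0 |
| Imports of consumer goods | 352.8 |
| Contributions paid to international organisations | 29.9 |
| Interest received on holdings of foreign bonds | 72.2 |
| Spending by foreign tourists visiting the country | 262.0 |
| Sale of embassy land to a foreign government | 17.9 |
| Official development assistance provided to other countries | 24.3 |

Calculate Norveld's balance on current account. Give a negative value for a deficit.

Goods: -205.7 - 352.8 = -558.5
Services: 262.0 - 142.6 + 73.4 - 69.7 = 123.1
Primary income: -53.0 + 42.6 + 72.2 + 41.2 = 103.0
Secondary income: -51.5 - 24.3 - 29.9 + 60.2 = -45.5
Current account = (-558.5) + 123.1 + 103.0 + (-45.5) = -377.9
(Excluded from the current account — financial account: foreign purchases of domestic corporate bonds 138.7, inward foreign direct investment in the manufacturing sector 252.2; capital account: acquisition of foreign patents and trademarks (non-produced assets) 28.0, sale of embassy land to a foreign government 17.9.)

-377.9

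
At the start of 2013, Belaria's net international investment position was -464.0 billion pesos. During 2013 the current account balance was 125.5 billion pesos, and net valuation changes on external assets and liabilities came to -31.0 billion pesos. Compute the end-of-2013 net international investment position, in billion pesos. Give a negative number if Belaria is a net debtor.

-369.5

Change in NIIP = current account + net valuation change = 125.5 + (-31.0) = 94.5
End-of-year NIIP = -464.0 + 94.5 = -369.5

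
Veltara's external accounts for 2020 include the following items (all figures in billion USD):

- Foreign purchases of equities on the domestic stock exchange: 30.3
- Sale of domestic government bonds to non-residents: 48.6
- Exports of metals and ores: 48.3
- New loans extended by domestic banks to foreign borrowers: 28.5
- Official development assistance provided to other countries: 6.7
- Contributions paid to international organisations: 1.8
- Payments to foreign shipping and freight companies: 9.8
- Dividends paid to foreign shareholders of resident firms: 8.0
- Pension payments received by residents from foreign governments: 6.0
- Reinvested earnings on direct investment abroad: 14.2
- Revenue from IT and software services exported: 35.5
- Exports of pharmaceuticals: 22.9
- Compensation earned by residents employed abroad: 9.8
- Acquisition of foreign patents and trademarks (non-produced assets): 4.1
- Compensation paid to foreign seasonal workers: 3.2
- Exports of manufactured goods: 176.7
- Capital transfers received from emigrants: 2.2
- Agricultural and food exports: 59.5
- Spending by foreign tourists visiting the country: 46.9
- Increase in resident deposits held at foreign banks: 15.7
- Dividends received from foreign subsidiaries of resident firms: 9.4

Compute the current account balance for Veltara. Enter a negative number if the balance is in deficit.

399.7

Goods: 22.9 + 48.3 + 59.5 + 176.7 = 307.4
Services: -9.8 + 46.9 + 35.5 = 72.6
Primary income: -8.0 + 14.2 + 9.4 + 9.8 - 3.2 = 22.2
Secondary income: -1.8 + 6.0 - 6.7 = -2.5
Current account = 307.4 + 72.6 + 22.2 + (-2.5) = 399.7
(Excluded from the current account — financial account: foreign purchases of equities on the domestic stock exchange 30.3, sale of domestic government bonds to non-residents 48.6, new loans extended by domestic banks to foreign borrowers 28.5, increase in resident deposits held at foreign banks 15.7; capital account: acquisition of foreign patents and trademarks (non-produced assets) 4.1, capital transfers received from emigrants 2.2.)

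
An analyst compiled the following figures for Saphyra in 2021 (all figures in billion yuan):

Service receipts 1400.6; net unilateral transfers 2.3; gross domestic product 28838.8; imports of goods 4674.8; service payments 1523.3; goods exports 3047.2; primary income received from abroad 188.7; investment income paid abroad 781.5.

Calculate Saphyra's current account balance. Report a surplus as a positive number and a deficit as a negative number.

-2340.8

Goods balance = 3047.2 - 4674.8 = -1627.6
Services balance = 1400.6 - 1523.3 = -122.7
Trade balance (goods + services) = -1627.6 + (-122.7) = -1750.3
Net primary income = 188.7 - 781.5 = -592.8
Net secondary income = 2.3
Current account = -1750.3 + (-592.8) + 2.3 = -2340.8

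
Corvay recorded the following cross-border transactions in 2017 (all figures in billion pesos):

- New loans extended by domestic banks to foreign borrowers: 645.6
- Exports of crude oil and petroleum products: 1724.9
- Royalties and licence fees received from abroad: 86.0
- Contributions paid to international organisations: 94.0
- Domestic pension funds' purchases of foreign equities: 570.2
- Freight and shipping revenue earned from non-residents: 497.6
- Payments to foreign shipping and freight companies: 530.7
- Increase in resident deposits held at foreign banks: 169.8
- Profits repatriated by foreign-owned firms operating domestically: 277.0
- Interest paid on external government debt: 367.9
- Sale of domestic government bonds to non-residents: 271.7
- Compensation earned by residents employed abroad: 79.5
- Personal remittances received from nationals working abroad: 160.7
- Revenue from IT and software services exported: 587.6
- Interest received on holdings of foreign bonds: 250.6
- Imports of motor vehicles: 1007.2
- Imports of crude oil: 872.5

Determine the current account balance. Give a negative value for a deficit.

237.6

Goods: 1724.9 - 1007.2 - 872.5 = -154.8
Services: -530.7 + 587.6 + 86.0 + 497.6 = 640.5
Primary income: -367.9 + 250.6 - 277.0 + 79.5 = -314.8
Secondary income: -94.0 + 160.7 = 66.7
Current account = (-154.8) + 640.5 + (-314.8) + 66.7 = 237.6
(Excluded from the current account — financial account: new loans extended by domestic banks to foreign borrowers 645.6, domestic pension funds' purchases of foreign equities 570.2, increase in resident deposits held at foreign banks 169.8, sale of domestic government bonds to non-residents 271.7.)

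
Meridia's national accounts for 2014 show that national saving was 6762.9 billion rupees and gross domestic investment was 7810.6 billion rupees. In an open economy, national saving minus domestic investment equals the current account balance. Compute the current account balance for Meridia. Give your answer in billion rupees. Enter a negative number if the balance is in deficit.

S - I = CA (net lending to the rest of the world).
CA = S - I = 6762.9 - 7810.6 = -1047.7

-1047.7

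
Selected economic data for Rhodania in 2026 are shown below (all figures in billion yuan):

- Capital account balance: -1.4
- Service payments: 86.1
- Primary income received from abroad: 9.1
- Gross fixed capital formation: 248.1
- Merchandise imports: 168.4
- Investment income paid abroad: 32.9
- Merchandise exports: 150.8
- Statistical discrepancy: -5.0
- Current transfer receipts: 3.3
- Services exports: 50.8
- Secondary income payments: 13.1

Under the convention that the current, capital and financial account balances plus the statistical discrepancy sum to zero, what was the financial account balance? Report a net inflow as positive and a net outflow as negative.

92.9

Goods balance = 150.8 - 168.4 = -17.6
Services balance = 50.8 - 86.1 = -35.3
Trade balance (goods + services) = -17.6 + (-35.3) = -52.9
Net primary income = 9.1 - 32.9 = -23.8
Net secondary income = 3.3 - 13.1 = -9.8
Current account = -52.9 + (-23.8) + (-9.8) = -86.5
Financial account = -(-86.5 + (-1.4) + (-5.0)) = 92.9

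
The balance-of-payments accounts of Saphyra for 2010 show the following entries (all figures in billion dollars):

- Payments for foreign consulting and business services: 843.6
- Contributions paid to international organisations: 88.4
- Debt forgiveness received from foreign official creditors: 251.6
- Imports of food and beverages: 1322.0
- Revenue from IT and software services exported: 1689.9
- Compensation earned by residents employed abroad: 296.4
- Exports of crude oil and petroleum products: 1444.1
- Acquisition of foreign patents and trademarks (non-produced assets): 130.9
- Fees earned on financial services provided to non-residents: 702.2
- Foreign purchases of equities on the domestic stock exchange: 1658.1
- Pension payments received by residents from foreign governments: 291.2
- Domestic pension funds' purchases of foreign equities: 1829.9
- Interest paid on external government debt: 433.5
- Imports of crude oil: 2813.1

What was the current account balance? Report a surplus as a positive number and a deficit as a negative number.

-1076.8

Goods: -2813.1 - 1322.0 + 1444.1 = -2691.0
Services: 1689.9 - 843.6 + 702.2 = 1548.5
Primary income: -433.5 + 296.4 = -137.1
Secondary income: 291.2 - 88.4 = 202.8
Current account = (-2691.0) + 1548.5 + (-137.1) + 202.8 = -1076.8
(Excluded from the current account — capital account: debt forgiveness received from foreign official creditors 251.6, acquisition of foreign patents and trademarks (non-produced assets) 130.9; financial account: foreign purchases of equities on the domestic stock exchange 1658.1, domestic pension funds' purchases of foreign equities 1829.9.)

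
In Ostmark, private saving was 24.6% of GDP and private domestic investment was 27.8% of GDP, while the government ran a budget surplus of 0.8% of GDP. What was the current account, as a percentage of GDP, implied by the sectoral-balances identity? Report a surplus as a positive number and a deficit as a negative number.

By the sectoral-balances identity, CA = (S_private - I) + (T - G).
Private balance = 24.6 - 27.8 = -3.2
Government balance (T - G) = 0.8
CA = -3.2 + 0.8 = -2.4

-2.4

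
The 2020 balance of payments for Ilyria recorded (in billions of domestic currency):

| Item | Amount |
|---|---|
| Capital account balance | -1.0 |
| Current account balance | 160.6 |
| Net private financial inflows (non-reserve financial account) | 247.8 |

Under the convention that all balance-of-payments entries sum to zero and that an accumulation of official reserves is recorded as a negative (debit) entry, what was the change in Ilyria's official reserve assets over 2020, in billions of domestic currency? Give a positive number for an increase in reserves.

Official reserve transactions balance = -(160.6 + (-1.0) + 247.8) = -407.4
An accumulation of reserves is recorded as a debit (negative entry), so the change in the stock of reserves is the negative of that balance.
Change in official reserves = -(-407.4) = 407.4

407.4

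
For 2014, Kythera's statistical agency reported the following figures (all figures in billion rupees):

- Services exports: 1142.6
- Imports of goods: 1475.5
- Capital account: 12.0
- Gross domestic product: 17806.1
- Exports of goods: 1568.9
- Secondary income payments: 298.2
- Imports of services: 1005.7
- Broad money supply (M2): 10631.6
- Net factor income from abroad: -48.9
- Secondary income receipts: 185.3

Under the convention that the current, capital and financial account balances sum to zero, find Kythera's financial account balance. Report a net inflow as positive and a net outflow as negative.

-80.5

Goods balance = 1568.9 - 1475.5 = 93.4
Services balance = 1142.6 - 1005.7 = 136.9
Trade balance (goods + services) = 93.4 + 136.9 = 230.3
Net primary income = -48.9
Net secondary income = 185.3 - 298.2 = -112.9
Current account = 230.3 + (-48.9) + (-112.9) = 68.5
Financial account = -(68.5 + 12.0) = -80.5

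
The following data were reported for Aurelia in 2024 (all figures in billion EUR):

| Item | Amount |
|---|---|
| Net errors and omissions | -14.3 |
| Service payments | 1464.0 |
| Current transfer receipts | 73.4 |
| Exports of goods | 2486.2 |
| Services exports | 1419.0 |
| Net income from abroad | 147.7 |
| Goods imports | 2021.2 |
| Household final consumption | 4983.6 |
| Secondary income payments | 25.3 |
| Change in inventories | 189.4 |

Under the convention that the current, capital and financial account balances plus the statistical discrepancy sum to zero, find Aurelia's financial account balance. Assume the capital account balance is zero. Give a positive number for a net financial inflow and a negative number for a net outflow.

Goods balance = 2486.2 - 2021.2 = 465.0
Services balance = 1419.0 - 1464.0 = -45.0
Trade balance (goods + services) = 465.0 + (-45.0) = 420.0
Net primary income = 147.7
Net secondary income = 73.4 - 25.3 = 48.1
Current account = 420.0 + 147.7 + 48.1 = 615.8
Financial account = -(615.8 + (-14.3)) = -601.5

-601.5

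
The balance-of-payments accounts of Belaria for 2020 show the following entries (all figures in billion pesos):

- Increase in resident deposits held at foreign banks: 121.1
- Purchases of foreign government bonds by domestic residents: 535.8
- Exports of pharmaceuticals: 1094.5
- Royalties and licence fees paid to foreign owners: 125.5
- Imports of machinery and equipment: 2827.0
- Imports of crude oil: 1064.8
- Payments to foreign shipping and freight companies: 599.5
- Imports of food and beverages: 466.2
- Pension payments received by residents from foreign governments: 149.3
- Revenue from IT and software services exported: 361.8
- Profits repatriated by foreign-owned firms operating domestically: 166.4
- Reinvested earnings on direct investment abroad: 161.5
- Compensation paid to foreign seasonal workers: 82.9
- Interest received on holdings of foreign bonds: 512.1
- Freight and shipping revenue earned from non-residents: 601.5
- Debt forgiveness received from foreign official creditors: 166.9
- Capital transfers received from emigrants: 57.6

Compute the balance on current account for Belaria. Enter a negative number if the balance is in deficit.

-2451.6

Goods: -466.2 - 1064.8 + 1094.5 - 2827.0 = -3263.5
Services: 601.5 + 361.8 - 599.5 - 125.5 = 238.3
Primary income: 512.1 - 166.4 + 161.5 - 82.9 = 424.3
Secondary income: 149.3
Current account = (-3263.5) + 238.3 + 424.3 + 149.3 = -2451.6
(Excluded from the current account — financial account: increase in resident deposits held at foreign banks 121.1, purchases of foreign government bonds by domestic residents 535.8; capital account: debt forgiveness received from foreign official creditors 166.9, capital transfers received from emigrants 57.6.)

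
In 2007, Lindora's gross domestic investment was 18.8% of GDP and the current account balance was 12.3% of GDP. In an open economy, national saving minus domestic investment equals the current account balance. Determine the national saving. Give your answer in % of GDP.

31.1

S = I + CA = 18.8 + 12.3 = 31.1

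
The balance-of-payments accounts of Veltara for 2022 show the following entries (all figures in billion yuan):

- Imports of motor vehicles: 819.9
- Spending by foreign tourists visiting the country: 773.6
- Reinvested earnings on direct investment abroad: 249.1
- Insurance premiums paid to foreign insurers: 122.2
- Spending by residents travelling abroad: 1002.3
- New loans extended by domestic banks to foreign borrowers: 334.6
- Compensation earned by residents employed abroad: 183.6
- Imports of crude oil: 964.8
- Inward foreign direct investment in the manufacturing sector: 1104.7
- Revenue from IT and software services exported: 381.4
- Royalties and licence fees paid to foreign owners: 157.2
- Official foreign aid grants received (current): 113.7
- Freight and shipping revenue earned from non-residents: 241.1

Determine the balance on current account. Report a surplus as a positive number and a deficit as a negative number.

-1123.9

Goods: -819.9 - 964.8 = -1784.7
Services: -122.2 + 773.6 - 157.2 + 381.4 - 1002.3 + 241.1 = 114.4
Primary income: 183.6 + 249.1 = 432.7
Secondary income: 113.7
Current account = (-1784.7) + 114.4 + 432.7 + 113.7 = -1123.9
(Excluded from the current account — financial account: new loans extended by domestic banks to foreign borrowers 334.6, inward foreign direct investment in the manufacturing sector 1104.7.)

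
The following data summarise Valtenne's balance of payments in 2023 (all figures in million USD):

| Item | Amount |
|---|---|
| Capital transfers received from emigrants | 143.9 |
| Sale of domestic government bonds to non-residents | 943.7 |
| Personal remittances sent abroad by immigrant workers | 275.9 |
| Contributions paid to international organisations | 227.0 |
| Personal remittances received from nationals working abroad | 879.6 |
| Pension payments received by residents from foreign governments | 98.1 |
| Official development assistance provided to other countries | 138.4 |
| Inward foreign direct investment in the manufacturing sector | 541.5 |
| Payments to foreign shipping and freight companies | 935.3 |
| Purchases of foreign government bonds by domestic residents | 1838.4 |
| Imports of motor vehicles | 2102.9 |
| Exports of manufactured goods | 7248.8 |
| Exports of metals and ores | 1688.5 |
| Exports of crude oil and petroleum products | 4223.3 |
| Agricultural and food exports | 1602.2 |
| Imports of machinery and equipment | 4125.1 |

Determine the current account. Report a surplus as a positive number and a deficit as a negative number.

7935.9

Goods: -2102.9 + 1602.2 + 7248.8 + 1688.5 - 4125.1 + 4223.3 = 8534.8
Services: -935.3
Secondary income: -275.9 - 138.4 - 227.0 + 879.6 + 98.1 = 336.4
Current account = 8534.8 + (-935.3) + 336.4 = 7935.9
(Excluded from the current account — capital account: capital transfers received from emigrants 143.9; financial account: sale of domestic government bonds to non-residents 943.7, inward foreign direct investment in the manufacturing sector 541.5, purchases of foreign government bonds by domestic residents 1838.4.)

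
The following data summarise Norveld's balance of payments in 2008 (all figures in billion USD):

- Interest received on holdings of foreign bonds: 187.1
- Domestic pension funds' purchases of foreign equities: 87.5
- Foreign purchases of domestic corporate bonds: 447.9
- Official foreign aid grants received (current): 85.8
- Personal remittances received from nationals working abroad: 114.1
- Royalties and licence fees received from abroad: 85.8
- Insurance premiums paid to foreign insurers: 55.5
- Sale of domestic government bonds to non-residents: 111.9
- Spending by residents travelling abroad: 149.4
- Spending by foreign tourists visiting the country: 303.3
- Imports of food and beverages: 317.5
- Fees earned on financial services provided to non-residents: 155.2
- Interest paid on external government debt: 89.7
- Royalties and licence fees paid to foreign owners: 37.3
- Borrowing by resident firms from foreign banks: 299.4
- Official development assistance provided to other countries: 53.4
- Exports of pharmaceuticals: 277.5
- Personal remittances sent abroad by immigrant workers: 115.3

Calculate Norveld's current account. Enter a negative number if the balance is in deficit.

390.7

Goods: 277.5 - 317.5 = -40.0
Services: -55.5 + 303.3 - 37.3 - 149.4 + 85.8 + 155.2 = 302.1
Primary income: 187.1 - 89.7 = 97.4
Secondary income: 85.8 - 115.3 + 114.1 - 53.4 = 31.2
Current account = (-40.0) + 302.1 + 97.4 + 31.2 = 390.7
(Excluded from the current account — financial account: domestic pension funds' purchases of foreign equities 87.5, foreign purchases of domestic corporate bonds 447.9, sale of domestic government bonds to non-residents 111.9, borrowing by resident firms from foreign banks 299.4.)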